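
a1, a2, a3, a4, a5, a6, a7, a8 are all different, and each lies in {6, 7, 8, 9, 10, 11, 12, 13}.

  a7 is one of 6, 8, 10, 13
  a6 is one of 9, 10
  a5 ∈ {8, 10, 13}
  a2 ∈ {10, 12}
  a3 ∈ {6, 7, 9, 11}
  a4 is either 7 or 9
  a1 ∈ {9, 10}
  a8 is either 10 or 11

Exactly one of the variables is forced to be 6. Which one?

a3

Among the 8 variables, 12 fits only a2 (and all 8 values in {6, 7, 8, 9, 10, 11, 12, 13} must be used), so a2 = 12.
a1 and a6 between them cover only {9, 10} — a naked pair. Remove those values from a3, a4, a5, a7, a8.
That leaves a4 = 7. So a3 can't be 7.
a8 has just one choice, so a8 = 11. Strike 11 from a3.
So 6 goes to a3.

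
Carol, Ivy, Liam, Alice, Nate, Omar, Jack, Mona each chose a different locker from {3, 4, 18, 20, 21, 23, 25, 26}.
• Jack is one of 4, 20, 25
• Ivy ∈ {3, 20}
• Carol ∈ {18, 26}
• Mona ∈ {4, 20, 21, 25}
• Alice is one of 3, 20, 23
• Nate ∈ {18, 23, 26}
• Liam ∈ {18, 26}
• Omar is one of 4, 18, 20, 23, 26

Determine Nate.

23

The 8 variables draw from only 8 values {3, 4, 18, 20, 21, 23, 25, 26}, so each is used; only Mona can be 21, hence Mona = 21.
The 7 still-open variables together cover exactly {3, 4, 18, 20, 23, 25, 26} — 7 values for 7 variables — and 25 appears only in Jack's list, so Jack = 25.
Among the 6 still-open variables, 4 fits only Omar (and all 6 values in {3, 4, 18, 20, 23, 26} must be used), so Omar = 4.
Carol and Liam between them cover only {18, 26} — a naked pair. Remove those values from Nate.
So Nate = 23.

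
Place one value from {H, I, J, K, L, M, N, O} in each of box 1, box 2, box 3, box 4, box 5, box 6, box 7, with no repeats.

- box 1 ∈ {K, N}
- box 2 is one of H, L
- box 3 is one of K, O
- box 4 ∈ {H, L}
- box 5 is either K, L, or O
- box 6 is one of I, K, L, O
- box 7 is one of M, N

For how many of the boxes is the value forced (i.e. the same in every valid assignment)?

3

The 7 variables together cover exactly {H, I, K, L, M, N, O} — 7 values for 7 variables — and I appears only in box 6's list, so box 6 = I.
The 6 still-open variables draw from only 6 values {H, K, L, M, N, O}, so each is used; only box 7 can be M, hence box 7 = M.
The 5 still-open variables together cover exactly {H, K, L, N, O} — 5 values for 5 variables — and N appears only in box 1's list, so box 1 = N.
box 2 and box 4 share exactly the 2 values {H, L}; by pigeonhole those values go to them, so strike H, L from box 5.
Determined: box 1=N, box 6=I, box 7=M. The other boxes each still have more than one consistent value. That makes 3.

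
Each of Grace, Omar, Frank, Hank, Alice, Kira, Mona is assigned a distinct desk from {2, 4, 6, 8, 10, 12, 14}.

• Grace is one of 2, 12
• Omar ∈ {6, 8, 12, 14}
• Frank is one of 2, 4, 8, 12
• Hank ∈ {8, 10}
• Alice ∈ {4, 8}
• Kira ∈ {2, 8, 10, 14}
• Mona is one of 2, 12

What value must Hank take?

The 7 variables draw from only 7 values {2, 4, 6, 8, 10, 12, 14}, so each is used; only Omar can be 6, hence Omar = 6.
The 6 still-open variables draw from only 6 values {2, 4, 8, 10, 12, 14}, so each is used; only Kira can be 14, hence Kira = 14.
Among the 5 still-open variables, 10 fits only Hank (and all 5 values in {2, 4, 8, 10, 12} must be used), so Hank = 10.

10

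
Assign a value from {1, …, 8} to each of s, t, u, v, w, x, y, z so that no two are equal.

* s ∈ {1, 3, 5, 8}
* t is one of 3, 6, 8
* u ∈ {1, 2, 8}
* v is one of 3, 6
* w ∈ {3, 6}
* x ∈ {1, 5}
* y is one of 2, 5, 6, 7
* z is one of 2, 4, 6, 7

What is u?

2

The 8 variables together cover exactly {1, 2, 3, 4, 5, 6, 7, 8} — 8 values for 8 variables — and 4 appears only in z's list, so z = 4.
The 7 still-open variables draw from only 7 values {1, 2, 3, 5, 6, 7, 8}, so each is used; only y can be 7, hence y = 7.
The 6 still-open variables together cover exactly {1, 2, 3, 5, 6, 8} — 6 values for 6 variables — and 2 appears only in u's list, so u = 2.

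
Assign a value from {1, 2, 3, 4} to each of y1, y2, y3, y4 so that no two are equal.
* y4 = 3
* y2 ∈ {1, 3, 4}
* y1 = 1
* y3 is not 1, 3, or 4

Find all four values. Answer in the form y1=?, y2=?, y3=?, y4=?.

y1=1, y2=4, y3=2, y4=3

y1 must be 1 (only option left). Eliminate 1 elsewhere: y2.
y3 must be 2 (only option left).
y4's domain is down to {3}, so y4 = 3. So y2 can't be 3.
y2's domain is down to {4}, so y2 = 4.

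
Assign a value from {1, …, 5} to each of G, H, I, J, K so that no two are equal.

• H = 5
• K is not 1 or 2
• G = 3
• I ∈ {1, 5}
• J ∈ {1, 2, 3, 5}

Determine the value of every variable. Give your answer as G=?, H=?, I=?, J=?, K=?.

G has just one choice, so G = 3. Remove 3 from J, K.
That leaves H = 5. So I, J, K can't be 5.
That leaves I = 1. Eliminate 1 elsewhere: J.
J's domain is down to {2}, so J = 2.
K's domain is down to {4}, so K = 4.

G=3, H=5, I=1, J=2, K=4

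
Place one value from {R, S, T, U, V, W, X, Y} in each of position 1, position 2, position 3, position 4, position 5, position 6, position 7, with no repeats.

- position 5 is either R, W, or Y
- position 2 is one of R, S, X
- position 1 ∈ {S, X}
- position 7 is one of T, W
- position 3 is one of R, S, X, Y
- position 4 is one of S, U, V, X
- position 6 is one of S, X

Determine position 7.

position 1 and position 6 share exactly the 2 values {S, X}; by pigeonhole those values go to them, so strike S, X from position 2, position 3, position 4.
position 2's domain is down to {R}, so position 2 = R. So position 3, position 5 can't be R.
position 3's domain is down to {Y}, so position 3 = Y. So position 5 can't be Y.
position 5 has just one choice, so position 5 = W. Remove W from position 7.
So position 7 = T.

T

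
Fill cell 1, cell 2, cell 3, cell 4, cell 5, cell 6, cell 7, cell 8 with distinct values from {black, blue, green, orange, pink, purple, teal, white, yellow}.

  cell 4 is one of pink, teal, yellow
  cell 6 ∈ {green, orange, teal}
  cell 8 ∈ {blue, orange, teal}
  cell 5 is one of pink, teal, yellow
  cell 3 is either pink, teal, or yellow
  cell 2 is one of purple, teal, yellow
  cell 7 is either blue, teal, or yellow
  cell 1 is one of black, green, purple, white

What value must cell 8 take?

orange

The 3 variables cell 3, cell 4, cell 5 are confined to {pink, teal, yellow}, which locks those values in; drop them from cell 2, cell 6, cell 7, cell 8.
cell 2 has just one choice, so cell 2 = purple. Eliminate purple elsewhere: cell 1.
cell 7 has just one choice, so cell 7 = blue. Strike blue from cell 8.
So cell 8 = orange.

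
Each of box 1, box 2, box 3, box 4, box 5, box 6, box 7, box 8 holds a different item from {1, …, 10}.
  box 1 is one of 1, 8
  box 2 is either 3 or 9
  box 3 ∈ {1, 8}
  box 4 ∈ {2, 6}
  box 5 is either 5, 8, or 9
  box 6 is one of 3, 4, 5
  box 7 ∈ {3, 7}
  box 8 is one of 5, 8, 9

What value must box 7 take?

The 2 variables box 1 and box 3 are confined to {1, 8}, which locks those values in; drop them from box 5, box 8.
box 5 and box 8 between them cover only {5, 9} — a naked pair. Remove those values from box 2, box 6.
That leaves box 2 = 3. Strike 3 from box 6, box 7.
So box 7 = 7.

7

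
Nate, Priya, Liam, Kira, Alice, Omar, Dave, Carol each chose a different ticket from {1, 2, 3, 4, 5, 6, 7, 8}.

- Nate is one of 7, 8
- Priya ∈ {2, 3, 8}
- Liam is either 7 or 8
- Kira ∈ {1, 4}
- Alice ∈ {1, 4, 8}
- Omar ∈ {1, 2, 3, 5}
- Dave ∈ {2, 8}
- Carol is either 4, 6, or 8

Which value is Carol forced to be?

The 8 variables draw from only 8 values {1, 2, 3, 4, 5, 6, 7, 8}, so each is used; only Omar can be 5, hence Omar = 5.
The 7 still-open variables together cover exactly {1, 2, 3, 4, 6, 7, 8} — 7 values for 7 variables — and 3 appears only in Priya's list, so Priya = 3.
The 6 still-open variables together cover exactly {1, 2, 4, 6, 7, 8} — 6 values for 6 variables — and 2 appears only in Dave's list, so Dave = 2.
The 5 still-open variables together cover exactly {1, 4, 6, 7, 8} — 5 values for 5 variables — and 6 appears only in Carol's list, so Carol = 6.

6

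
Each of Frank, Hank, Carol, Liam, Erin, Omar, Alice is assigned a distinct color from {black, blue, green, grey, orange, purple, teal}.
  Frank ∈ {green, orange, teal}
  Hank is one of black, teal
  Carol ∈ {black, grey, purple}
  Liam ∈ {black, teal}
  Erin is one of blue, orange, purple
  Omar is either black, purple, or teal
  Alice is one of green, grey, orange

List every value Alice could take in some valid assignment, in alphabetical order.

The 7 variables draw from only 7 values {black, blue, green, grey, orange, purple, teal}, so each is used; only Erin can be blue, hence Erin = blue.
Hank and Liam between them cover only {black, teal} — a naked pair. Remove those values from Frank, Carol, Omar.
Omar must be purple (only option left). Strike purple from Carol.
Carol's domain is down to {grey}, so Carol = grey. So Alice can't be grey.
No further eliminations apply; Alice can still be any of green, orange.

green, orange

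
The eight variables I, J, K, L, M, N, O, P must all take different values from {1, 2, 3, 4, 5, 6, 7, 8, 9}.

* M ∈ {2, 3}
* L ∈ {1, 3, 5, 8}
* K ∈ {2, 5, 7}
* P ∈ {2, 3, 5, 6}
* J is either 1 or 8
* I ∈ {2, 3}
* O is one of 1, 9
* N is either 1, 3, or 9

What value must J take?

8

Among the 8 variables, 6 fits only P (and all 8 values in {1, 2, 3, 5, 6, 7, 8, 9} must be used), so P = 6.
Among the 7 still-open variables, 7 fits only K (and all 7 values in {1, 2, 3, 5, 7, 8, 9} must be used), so K = 7.
The 6 still-open variables draw from only 6 values {1, 2, 3, 5, 8, 9}, so each is used; only L can be 5, hence L = 5.
Among the 5 still-open variables, 8 fits only J (and all 5 values in {1, 2, 3, 8, 9} must be used), so J = 8.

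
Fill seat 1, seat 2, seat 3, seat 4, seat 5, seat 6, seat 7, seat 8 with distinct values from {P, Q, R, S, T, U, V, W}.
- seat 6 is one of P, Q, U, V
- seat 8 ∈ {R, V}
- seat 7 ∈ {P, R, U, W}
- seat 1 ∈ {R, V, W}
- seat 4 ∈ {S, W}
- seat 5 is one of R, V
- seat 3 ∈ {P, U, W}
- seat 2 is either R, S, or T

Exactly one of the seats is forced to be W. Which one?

The 8 variables together cover exactly {P, Q, R, S, T, U, V, W} — 8 values for 8 variables — and Q appears only in seat 6's list, so seat 6 = Q.
The 7 still-open variables together cover exactly {P, R, S, T, U, V, W} — 7 values for 7 variables — and T appears only in seat 2's list, so seat 2 = T.
Among the 6 still-open variables, S fits only seat 4 (and all 6 values in {P, R, S, U, V, W} must be used), so seat 4 = S.
seat 5 and seat 8 share exactly the 2 values {R, V}; by pigeonhole those values go to them, so strike R, V from seat 1, seat 7.
So W goes to seat 1.

seat 1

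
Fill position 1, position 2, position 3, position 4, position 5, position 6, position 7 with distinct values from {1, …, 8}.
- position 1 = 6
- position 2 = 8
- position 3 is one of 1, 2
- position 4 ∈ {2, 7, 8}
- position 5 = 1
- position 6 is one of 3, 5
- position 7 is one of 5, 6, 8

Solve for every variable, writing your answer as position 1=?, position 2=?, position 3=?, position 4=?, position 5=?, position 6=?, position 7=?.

position 1 has just one choice, so position 1 = 6. Eliminate 6 elsewhere: position 7.
position 2 must be 8 (only option left). So position 4, position 7 can't be 8.
That leaves position 5 = 1. Strike 1 from position 3.
That leaves position 7 = 5. So position 6 can't be 5.
position 3 must be 2 (only option left). Eliminate 2 elsewhere: position 4.
position 4's domain is down to {7}, so position 4 = 7.
position 6 must be 3 (only option left).

position 1=6, position 2=8, position 3=2, position 4=7, position 5=1, position 6=3, position 7=5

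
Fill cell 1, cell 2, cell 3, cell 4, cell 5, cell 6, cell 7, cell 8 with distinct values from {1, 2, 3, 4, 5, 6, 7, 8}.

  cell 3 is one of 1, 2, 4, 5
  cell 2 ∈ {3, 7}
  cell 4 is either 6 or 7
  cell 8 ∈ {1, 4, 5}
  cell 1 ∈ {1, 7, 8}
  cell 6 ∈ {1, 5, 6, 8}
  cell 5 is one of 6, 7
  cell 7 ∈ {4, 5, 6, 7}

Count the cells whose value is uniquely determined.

2

The 8 variables draw from only 8 values {1, 2, 3, 4, 5, 6, 7, 8}, so each is used; only cell 3 can be 2, hence cell 3 = 2.
The 7 still-open variables draw from only 7 values {1, 3, 4, 5, 6, 7, 8}, so each is used; only cell 2 can be 3, hence cell 2 = 3.
cell 4 and cell 5 between them cover only {6, 7} — a naked pair. Remove those values from cell 1, cell 6, cell 7.
Determined: cell 2=3, cell 3=2. The other cells each still have more than one consistent value. That makes 2.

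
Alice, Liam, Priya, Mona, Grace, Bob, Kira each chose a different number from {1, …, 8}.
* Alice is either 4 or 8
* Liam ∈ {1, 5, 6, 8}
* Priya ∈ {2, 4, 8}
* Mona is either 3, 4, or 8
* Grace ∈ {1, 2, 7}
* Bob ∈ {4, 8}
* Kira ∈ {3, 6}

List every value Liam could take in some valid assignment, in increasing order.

1, 5

The 2 variables Alice and Bob are confined to {4, 8}, which locks those values in; drop them from Liam, Priya, Mona.
Priya's domain is down to {2}, so Priya = 2. So Grace can't be 2.
Mona must be 3 (only option left). Strike 3 from Kira.
Kira must be 6 (only option left). Remove 6 from Liam.
No further eliminations apply; Liam can still be any of 1, 5.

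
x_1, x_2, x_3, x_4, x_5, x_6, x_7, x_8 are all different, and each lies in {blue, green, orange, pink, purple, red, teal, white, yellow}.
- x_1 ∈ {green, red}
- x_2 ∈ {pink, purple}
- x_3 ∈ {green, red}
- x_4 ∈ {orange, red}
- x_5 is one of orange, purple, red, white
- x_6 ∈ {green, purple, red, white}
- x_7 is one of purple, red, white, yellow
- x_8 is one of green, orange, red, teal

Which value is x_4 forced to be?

orange

The 8 variables together cover exactly {green, orange, pink, purple, red, teal, white, yellow} — 8 values for 8 variables — and pink appears only in x_2's list, so x_2 = pink.
Among the 7 still-open variables, teal fits only x_8 (and all 7 values in {green, orange, purple, red, teal, white, yellow} must be used), so x_8 = teal.
The 6 still-open variables together cover exactly {green, orange, purple, red, white, yellow} — 6 values for 6 variables — and yellow appears only in x_7's list, so x_7 = yellow.
x_1 and x_3 share exactly the 2 values {green, red}; by pigeonhole those values go to them, so strike green, red from x_4, x_5, x_6.
So x_4 = orange.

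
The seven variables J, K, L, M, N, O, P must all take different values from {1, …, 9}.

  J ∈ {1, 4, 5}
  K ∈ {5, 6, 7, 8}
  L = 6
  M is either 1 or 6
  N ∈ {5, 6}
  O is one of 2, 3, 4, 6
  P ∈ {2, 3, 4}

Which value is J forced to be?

4

L has just one choice, so L = 6. Remove 6 from K, M, N, O.
M must be 1 (only option left). Eliminate 1 elsewhere: J.
That leaves N = 5. Strike 5 from J, K.
So J = 4.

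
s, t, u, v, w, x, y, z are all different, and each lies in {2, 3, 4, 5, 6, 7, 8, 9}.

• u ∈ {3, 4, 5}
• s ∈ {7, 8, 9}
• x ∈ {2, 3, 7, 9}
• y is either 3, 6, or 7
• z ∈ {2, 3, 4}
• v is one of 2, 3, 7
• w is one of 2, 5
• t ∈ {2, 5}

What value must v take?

The 8 variables together cover exactly {2, 3, 4, 5, 6, 7, 8, 9} — 8 values for 8 variables — and 6 appears only in y's list, so y = 6.
Among the 7 still-open variables, 8 fits only s (and all 7 values in {2, 3, 4, 5, 7, 8, 9} must be used), so s = 8.
The 6 still-open variables together cover exactly {2, 3, 4, 5, 7, 9} — 6 values for 6 variables — and 9 appears only in x's list, so x = 9.
The 5 still-open variables draw from only 5 values {2, 3, 4, 5, 7}, so each is used; only v can be 7, hence v = 7.

7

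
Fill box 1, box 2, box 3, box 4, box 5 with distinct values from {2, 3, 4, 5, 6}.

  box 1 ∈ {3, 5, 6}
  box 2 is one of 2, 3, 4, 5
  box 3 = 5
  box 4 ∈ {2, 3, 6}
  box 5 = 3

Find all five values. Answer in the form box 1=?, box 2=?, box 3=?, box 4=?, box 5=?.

box 3 must be 5 (only option left). So box 1, box 2 can't be 5.
box 5 has just one choice, so box 5 = 3. So box 1, box 2, box 4 can't be 3.
box 1 must be 6 (only option left). Remove 6 from box 4.
box 4 must be 2 (only option left). So box 2 can't be 2.
box 2 has just one choice, so box 2 = 4.

box 1=6, box 2=4, box 3=5, box 4=2, box 5=3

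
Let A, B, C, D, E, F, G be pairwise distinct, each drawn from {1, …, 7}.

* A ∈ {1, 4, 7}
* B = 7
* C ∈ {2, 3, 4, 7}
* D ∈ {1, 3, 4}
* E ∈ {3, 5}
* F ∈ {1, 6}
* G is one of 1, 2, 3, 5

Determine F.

B's domain is down to {7}, so B = 7. Strike 7 from A, C.
Among the 6 still-open variables, 6 fits only F (and all 6 values in {1, 2, 3, 4, 5, 6} must be used), so F = 6.

6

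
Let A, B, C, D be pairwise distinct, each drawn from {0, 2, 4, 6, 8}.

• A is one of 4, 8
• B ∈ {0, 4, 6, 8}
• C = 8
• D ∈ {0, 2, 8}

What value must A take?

C has just one choice, so C = 8. Strike 8 from A, B, D.
So A = 4.

4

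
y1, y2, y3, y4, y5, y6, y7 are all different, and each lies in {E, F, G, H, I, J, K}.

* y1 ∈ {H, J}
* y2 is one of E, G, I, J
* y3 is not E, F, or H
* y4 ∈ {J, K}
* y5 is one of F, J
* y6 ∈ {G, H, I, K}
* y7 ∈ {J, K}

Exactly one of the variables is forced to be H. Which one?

The 7 variables together cover exactly {E, F, G, H, I, J, K} — 7 values for 7 variables — and E appears only in y2's list, so y2 = E.
The 6 still-open variables together cover exactly {F, G, H, I, J, K} — 6 values for 6 variables — and F appears only in y5's list, so y5 = F.
y4 and y7 share exactly the 2 values {J, K}; by pigeonhole those values go to them, so strike J, K from y1, y3, y6.
So H goes to y1.

y1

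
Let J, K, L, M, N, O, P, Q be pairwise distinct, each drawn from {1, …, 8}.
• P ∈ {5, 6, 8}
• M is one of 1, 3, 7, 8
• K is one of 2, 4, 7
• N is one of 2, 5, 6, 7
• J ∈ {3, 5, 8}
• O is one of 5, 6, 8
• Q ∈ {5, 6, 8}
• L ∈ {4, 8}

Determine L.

4

The 8 variables draw from only 8 values {1, 2, 3, 4, 5, 6, 7, 8}, so each is used; only M can be 1, hence M = 1.
The 7 still-open variables draw from only 7 values {2, 3, 4, 5, 6, 7, 8}, so each is used; only J can be 3, hence J = 3.
O, P, Q between them cover only {5, 6, 8} — a naked triple. Remove those values from L, N.
So L = 4.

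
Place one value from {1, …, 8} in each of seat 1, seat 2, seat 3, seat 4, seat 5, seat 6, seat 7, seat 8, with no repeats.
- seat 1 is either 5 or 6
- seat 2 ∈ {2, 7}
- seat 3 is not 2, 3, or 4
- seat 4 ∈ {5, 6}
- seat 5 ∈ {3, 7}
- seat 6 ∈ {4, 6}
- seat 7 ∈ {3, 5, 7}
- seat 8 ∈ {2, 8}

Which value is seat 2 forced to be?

The 8 variables draw from only 8 values {1, 2, 3, 4, 5, 6, 7, 8}, so each is used; only seat 3 can be 1, hence seat 3 = 1.
The 7 still-open variables together cover exactly {2, 3, 4, 5, 6, 7, 8} — 7 values for 7 variables — and 4 appears only in seat 6's list, so seat 6 = 4.
Among the 6 still-open variables, 8 fits only seat 8 (and all 6 values in {2, 3, 5, 6, 7, 8} must be used), so seat 8 = 8.
The 5 still-open variables draw from only 5 values {2, 3, 5, 6, 7}, so each is used; only seat 2 can be 2, hence seat 2 = 2.

2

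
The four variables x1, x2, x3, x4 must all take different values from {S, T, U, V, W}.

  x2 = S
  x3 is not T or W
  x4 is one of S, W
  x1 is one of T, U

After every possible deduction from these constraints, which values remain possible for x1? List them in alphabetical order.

x2's domain is down to {S}, so x2 = S. Strike S from x3, x4.
That leaves x4 = W.
No further eliminations apply; x1 can still be any of T, U.

T, U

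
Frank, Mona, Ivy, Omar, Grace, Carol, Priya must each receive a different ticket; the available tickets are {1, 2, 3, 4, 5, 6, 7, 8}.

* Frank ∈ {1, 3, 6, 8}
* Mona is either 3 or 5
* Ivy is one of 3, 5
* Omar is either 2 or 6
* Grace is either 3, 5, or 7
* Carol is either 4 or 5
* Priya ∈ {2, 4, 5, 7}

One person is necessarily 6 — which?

Omar

Mona and Ivy share exactly the 2 values {3, 5}; by pigeonhole those values go to them, so strike 3, 5 from Frank, Grace, Carol, Priya.
That leaves Grace = 7. So Priya can't be 7.
That leaves Carol = 4. Strike 4 from Priya.
Priya's domain is down to {2}, so Priya = 2. Strike 2 from Omar.
So 6 goes to Omar.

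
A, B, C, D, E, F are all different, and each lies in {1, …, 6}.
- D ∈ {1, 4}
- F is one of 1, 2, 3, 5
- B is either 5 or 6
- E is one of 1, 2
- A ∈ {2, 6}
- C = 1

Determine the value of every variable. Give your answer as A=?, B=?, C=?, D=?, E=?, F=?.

C's domain is down to {1}, so C = 1. Eliminate 1 elsewhere: D, E, F.
D's domain is down to {4}, so D = 4.
E has just one choice, so E = 2. Eliminate 2 elsewhere: A, F.
That leaves A = 6. Remove 6 from B.
B has just one choice, so B = 5. Strike 5 from F.
F's domain is down to {3}, so F = 3.

A=6, B=5, C=1, D=4, E=2, F=3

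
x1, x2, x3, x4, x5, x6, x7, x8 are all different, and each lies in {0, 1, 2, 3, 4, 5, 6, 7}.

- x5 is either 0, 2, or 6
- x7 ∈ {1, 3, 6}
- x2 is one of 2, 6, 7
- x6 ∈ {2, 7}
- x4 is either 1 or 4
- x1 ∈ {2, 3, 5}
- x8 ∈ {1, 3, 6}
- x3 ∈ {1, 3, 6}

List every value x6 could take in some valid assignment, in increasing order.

2, 7

Among the 8 variables, 0 fits only x5 (and all 8 values in {0, 1, 2, 3, 4, 5, 6, 7} must be used), so x5 = 0.
Among the 7 still-open variables, 4 fits only x4 (and all 7 values in {1, 2, 3, 4, 5, 6, 7} must be used), so x4 = 4.
The 6 still-open variables together cover exactly {1, 2, 3, 5, 6, 7} — 6 values for 6 variables — and 5 appears only in x1's list, so x1 = 5.
x3, x7, x8 between them cover only {1, 3, 6} — a naked triple. Remove those values from x2.
No further eliminations apply; x6 can still be any of 2, 7.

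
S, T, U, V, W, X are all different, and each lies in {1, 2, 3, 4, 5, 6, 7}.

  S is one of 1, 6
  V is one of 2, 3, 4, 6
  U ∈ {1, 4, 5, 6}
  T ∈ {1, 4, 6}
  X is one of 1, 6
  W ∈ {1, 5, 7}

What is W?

7

S and X share exactly the 2 values {1, 6}; by pigeonhole those values go to them, so strike 1, 6 from T, U, V, W.
T has just one choice, so T = 4. So U, V can't be 4.
U has just one choice, so U = 5. Remove 5 from W.
So W = 7.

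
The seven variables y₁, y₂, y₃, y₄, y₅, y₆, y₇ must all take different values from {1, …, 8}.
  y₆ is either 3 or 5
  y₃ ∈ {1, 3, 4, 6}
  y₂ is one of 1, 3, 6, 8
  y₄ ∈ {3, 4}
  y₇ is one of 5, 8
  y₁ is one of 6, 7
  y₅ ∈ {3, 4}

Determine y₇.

8

The 7 variables draw from only 7 values {1, 3, 4, 5, 6, 7, 8}, so each is used; only y₁ can be 7, hence y₁ = 7.
y₄ and y₅ share exactly the 2 values {3, 4}; by pigeonhole those values go to them, so strike 3, 4 from y₂, y₃, y₆.
y₆ must be 5 (only option left). So y₇ can't be 5.
So y₇ = 8.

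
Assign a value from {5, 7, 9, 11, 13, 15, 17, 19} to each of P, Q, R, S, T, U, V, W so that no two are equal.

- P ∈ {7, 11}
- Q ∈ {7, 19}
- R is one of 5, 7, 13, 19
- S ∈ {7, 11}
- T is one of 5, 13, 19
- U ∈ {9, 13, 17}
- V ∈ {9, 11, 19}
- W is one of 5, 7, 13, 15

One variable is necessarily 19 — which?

The 8 variables draw from only 8 values {5, 7, 9, 11, 13, 15, 17, 19}, so each is used; only W can be 15, hence W = 15.
The 7 still-open variables draw from only 7 values {5, 7, 9, 11, 13, 17, 19}, so each is used; only U can be 17, hence U = 17.
The 6 still-open variables together cover exactly {5, 7, 9, 11, 13, 19} — 6 values for 6 variables — and 9 appears only in V's list, so V = 9.
P and S share exactly the 2 values {7, 11}; by pigeonhole those values go to them, so strike 7, 11 from Q, R.
So 19 goes to Q.

Q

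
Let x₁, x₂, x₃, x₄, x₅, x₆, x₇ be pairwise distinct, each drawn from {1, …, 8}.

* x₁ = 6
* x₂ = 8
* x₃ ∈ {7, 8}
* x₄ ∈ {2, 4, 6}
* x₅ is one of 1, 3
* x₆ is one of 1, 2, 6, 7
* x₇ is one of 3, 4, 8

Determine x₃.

x₁ has just one choice, so x₁ = 6. So x₄, x₆ can't be 6.
x₂ has just one choice, so x₂ = 8. So x₃, x₇ can't be 8.
So x₃ = 7.

7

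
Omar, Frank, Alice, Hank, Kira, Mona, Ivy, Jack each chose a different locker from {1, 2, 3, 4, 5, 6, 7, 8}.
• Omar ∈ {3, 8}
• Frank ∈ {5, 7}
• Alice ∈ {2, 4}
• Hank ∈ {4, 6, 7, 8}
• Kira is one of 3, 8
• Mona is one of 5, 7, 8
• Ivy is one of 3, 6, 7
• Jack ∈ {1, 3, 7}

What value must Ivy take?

Among the 8 variables, 1 fits only Jack (and all 8 values in {1, 2, 3, 4, 5, 6, 7, 8} must be used), so Jack = 1.
Among the 7 still-open variables, 2 fits only Alice (and all 7 values in {2, 3, 4, 5, 6, 7, 8} must be used), so Alice = 2.
Among the 6 still-open variables, 4 fits only Hank (and all 6 values in {3, 4, 5, 6, 7, 8} must be used), so Hank = 4.
The 5 still-open variables draw from only 5 values {3, 5, 6, 7, 8}, so each is used; only Ivy can be 6, hence Ivy = 6.

6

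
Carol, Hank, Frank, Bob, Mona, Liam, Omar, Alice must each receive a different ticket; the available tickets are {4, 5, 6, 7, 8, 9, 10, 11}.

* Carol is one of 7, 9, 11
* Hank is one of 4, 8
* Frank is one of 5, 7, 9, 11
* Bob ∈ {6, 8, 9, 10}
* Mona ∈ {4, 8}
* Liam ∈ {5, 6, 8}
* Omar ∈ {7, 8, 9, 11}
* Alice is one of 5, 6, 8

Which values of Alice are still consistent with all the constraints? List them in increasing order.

The 8 variables together cover exactly {4, 5, 6, 7, 8, 9, 10, 11} — 8 values for 8 variables — and 10 appears only in Bob's list, so Bob = 10.
Hank and Mona between them cover only {4, 8} — a naked pair. Remove those values from Liam, Omar, Alice.
Liam and Alice share exactly the 2 values {5, 6}; by pigeonhole those values go to them, so strike 5, 6 from Frank.
No further eliminations apply; Alice can still be any of 5, 6.

5, 6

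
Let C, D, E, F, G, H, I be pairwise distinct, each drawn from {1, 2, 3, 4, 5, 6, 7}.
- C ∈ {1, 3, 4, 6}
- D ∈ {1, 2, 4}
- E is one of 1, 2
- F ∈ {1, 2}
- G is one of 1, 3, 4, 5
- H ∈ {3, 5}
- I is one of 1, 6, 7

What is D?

Among the 7 variables, 7 fits only I (and all 7 values in {1, 2, 3, 4, 5, 6, 7} must be used), so I = 7.
The 6 still-open variables draw from only 6 values {1, 2, 3, 4, 5, 6}, so each is used; only C can be 6, hence C = 6.
E and F share exactly the 2 values {1, 2}; by pigeonhole those values go to them, so strike 1, 2 from D, G.
So D = 4.

4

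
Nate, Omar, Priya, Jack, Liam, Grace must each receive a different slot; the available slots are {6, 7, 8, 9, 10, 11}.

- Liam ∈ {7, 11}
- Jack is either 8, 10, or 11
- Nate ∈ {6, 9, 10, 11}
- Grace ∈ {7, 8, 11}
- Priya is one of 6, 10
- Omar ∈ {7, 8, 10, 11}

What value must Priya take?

6

The 6 variables together cover exactly {6, 7, 8, 9, 10, 11} — 6 values for 6 variables — and 9 appears only in Nate's list, so Nate = 9.
The 5 still-open variables draw from only 5 values {6, 7, 8, 10, 11}, so each is used; only Priya can be 6, hence Priya = 6.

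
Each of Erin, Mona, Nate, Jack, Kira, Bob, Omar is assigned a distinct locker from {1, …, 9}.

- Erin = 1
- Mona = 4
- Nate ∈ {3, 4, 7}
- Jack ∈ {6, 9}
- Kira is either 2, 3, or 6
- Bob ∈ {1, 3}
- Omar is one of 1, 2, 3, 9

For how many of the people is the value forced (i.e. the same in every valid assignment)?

4

Erin must be 1 (only option left). So Bob, Omar can't be 1.
That leaves Mona = 4. Eliminate 4 elsewhere: Nate.
Bob has just one choice, so Bob = 3. Remove 3 from Nate, Kira, Omar.
Nate's domain is down to {7}, so Nate = 7.
Determined: Erin=1, Mona=4, Nate=7, Bob=3. The other people each still have more than one consistent value. That makes 4.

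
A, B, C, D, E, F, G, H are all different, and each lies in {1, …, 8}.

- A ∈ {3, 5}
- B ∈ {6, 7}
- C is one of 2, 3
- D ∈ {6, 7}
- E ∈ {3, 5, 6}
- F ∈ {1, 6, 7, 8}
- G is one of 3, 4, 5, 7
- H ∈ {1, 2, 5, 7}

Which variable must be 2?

C

The 8 variables draw from only 8 values {1, 2, 3, 4, 5, 6, 7, 8}, so each is used; only G can be 4, hence G = 4.
Among the 7 still-open variables, 8 fits only F (and all 7 values in {1, 2, 3, 5, 6, 7, 8} must be used), so F = 8.
The 6 still-open variables draw from only 6 values {1, 2, 3, 5, 6, 7}, so each is used; only H can be 1, hence H = 1.
The 5 still-open variables draw from only 5 values {2, 3, 5, 6, 7}, so each is used; only C can be 2, hence C = 2.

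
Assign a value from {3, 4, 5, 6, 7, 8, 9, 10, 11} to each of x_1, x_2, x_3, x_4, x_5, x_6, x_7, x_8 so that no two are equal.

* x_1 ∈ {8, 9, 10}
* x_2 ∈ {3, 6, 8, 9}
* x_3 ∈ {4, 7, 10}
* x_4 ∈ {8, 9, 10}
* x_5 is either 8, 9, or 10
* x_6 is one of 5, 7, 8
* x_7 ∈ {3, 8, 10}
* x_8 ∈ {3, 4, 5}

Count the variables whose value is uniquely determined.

2

The 8 variables draw from only 8 values {3, 4, 5, 6, 7, 8, 9, 10}, so each is used; only x_2 can be 6, hence x_2 = 6.
The 3 variables x_1, x_4, x_5 are confined to {8, 9, 10}, which locks those values in; drop them from x_3, x_6, x_7.
That leaves x_7 = 3. Remove 3 from x_8.
Determined: x_2=6, x_7=3. The other variables each still have more than one consistent value. That makes 2.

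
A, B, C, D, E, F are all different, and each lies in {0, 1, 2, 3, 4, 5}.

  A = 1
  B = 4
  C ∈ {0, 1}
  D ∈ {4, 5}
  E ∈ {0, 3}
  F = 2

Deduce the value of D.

A's domain is down to {1}, so A = 1. Strike 1 from C.
That leaves B = 4. So D can't be 4.
So D = 5.

5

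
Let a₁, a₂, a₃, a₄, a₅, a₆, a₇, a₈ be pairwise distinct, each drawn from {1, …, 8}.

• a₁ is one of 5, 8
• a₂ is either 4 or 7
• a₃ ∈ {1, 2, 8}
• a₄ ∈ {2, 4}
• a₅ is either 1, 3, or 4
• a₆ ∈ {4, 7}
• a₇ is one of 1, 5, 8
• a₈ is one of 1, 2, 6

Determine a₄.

2

The 8 variables together cover exactly {1, 2, 3, 4, 5, 6, 7, 8} — 8 values for 8 variables — and 3 appears only in a₅'s list, so a₅ = 3.
The 7 still-open variables draw from only 7 values {1, 2, 4, 5, 6, 7, 8}, so each is used; only a₈ can be 6, hence a₈ = 6.
a₂ and a₆ share exactly the 2 values {4, 7}; by pigeonhole those values go to them, so strike 4, 7 from a₄.
So a₄ = 2.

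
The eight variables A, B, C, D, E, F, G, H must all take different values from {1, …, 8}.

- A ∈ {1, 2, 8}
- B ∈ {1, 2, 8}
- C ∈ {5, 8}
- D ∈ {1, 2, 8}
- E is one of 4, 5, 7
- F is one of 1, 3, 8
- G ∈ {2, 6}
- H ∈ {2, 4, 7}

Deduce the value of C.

5

Among the 8 variables, 3 fits only F (and all 8 values in {1, 2, 3, 4, 5, 6, 7, 8} must be used), so F = 3.
Among the 7 still-open variables, 6 fits only G (and all 7 values in {1, 2, 4, 5, 6, 7, 8} must be used), so G = 6.
A, B, D share exactly the 3 values {1, 2, 8}; by pigeonhole those values go to them, so strike 1, 2, 8 from C, H.
So C = 5.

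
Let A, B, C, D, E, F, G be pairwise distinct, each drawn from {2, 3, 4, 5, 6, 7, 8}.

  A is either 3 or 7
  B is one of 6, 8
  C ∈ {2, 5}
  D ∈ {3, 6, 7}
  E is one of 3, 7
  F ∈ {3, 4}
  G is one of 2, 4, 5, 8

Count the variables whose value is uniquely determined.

3

A and E between them cover only {3, 7} — a naked pair. Remove those values from D, F.
That leaves D = 6. Strike 6 from B.
F must be 4 (only option left). Remove 4 from G.
That leaves B = 8. Eliminate 8 elsewhere: G.
Determined: B=8, D=6, F=4. The other variables each still have more than one consistent value. That makes 3.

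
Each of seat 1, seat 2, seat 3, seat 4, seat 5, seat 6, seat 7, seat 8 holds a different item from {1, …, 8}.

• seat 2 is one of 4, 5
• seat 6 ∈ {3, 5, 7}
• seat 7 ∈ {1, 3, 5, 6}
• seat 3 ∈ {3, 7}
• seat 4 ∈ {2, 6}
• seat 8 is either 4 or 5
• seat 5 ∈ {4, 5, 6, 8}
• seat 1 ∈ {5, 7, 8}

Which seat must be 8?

Among the 8 variables, 1 fits only seat 7 (and all 8 values in {1, 2, 3, 4, 5, 6, 7, 8} must be used), so seat 7 = 1.
The 7 still-open variables together cover exactly {2, 3, 4, 5, 6, 7, 8} — 7 values for 7 variables — and 2 appears only in seat 4's list, so seat 4 = 2.
Among the 6 still-open variables, 6 fits only seat 5 (and all 6 values in {3, 4, 5, 6, 7, 8} must be used), so seat 5 = 6.
The 5 still-open variables draw from only 5 values {3, 4, 5, 7, 8}, so each is used; only seat 1 can be 8, hence seat 1 = 8.

seat 1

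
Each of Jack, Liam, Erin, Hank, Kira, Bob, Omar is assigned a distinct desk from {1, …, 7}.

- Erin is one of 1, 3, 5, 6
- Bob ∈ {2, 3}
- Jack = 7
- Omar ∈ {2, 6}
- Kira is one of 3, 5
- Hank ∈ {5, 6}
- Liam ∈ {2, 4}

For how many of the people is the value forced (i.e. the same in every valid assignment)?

3

Jack's domain is down to {7}, so Jack = 7.
The 6 still-open variables together cover exactly {1, 2, 3, 4, 5, 6} — 6 values for 6 variables — and 1 appears only in Erin's list, so Erin = 1.
The 5 still-open variables draw from only 5 values {2, 3, 4, 5, 6}, so each is used; only Liam can be 4, hence Liam = 4.
Determined: Jack=7, Liam=4, Erin=1. The other people each still have more than one consistent value. That makes 3.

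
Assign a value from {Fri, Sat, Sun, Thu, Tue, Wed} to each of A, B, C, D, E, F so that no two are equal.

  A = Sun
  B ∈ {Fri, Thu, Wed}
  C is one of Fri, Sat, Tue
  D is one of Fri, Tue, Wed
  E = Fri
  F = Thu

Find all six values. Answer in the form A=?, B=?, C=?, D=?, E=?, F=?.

A's domain is down to {Sun}, so A = Sun.
E's domain is down to {Fri}, so E = Fri. Strike Fri from B, C, D.
F must be Thu (only option left). Strike Thu from B.
That leaves B = Wed. Remove Wed from D.
That leaves D = Tue. Eliminate Tue elsewhere: C.
That leaves C = Sat.

A=Sun, B=Wed, C=Sat, D=Tue, E=Fri, F=Thu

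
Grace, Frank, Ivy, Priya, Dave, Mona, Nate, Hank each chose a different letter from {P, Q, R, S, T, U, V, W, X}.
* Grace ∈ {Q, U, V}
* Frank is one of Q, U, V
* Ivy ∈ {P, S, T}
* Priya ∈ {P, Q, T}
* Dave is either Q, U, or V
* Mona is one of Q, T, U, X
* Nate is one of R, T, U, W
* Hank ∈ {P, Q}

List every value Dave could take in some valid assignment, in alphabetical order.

The 3 variables Grace, Frank, Dave are confined to {Q, U, V}, which locks those values in; drop them from Priya, Mona, Nate, Hank.
That leaves Hank = P. Eliminate P elsewhere: Ivy, Priya.
Priya must be T (only option left). Strike T from Ivy, Mona, Nate.
Mona's domain is down to {X}, so Mona = X.
Ivy must be S (only option left).
No further eliminations apply; Dave can still be any of Q, U, V.

Q, U, V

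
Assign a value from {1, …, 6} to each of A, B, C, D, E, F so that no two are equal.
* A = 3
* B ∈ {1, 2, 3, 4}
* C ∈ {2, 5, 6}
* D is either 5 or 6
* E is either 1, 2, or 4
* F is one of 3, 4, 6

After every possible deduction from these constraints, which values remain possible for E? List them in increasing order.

1, 2, 4

A's domain is down to {3}, so A = 3. Eliminate 3 elsewhere: B, F.
No further eliminations apply; E can still be any of 1, 2, 4.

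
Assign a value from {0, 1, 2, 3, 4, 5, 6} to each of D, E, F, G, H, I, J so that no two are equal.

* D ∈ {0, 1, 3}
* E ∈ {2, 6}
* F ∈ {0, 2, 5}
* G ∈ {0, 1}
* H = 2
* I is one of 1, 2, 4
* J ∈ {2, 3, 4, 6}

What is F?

5

H's domain is down to {2}, so H = 2. Strike 2 from E, F, I, J.
That leaves E = 6. Remove 6 from J.
Among the 5 still-open variables, 5 fits only F (and all 5 values in {0, 1, 3, 4, 5} must be used), so F = 5.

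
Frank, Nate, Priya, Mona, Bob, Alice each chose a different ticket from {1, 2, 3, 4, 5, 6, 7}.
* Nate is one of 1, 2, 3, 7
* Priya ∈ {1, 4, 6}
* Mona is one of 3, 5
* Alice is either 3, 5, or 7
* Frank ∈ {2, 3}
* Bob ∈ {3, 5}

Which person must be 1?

Mona and Bob between them cover only {3, 5} — a naked pair. Remove those values from Frank, Nate, Alice.
Frank's domain is down to {2}, so Frank = 2. Strike 2 from Nate.
Alice has just one choice, so Alice = 7. Eliminate 7 elsewhere: Nate.
So 1 goes to Nate.

Nate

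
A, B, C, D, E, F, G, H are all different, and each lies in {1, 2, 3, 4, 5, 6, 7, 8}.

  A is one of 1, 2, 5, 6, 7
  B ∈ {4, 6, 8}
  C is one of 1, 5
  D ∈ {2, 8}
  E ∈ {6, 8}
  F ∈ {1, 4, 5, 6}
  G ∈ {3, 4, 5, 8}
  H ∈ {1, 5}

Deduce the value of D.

2

The 8 variables draw from only 8 values {1, 2, 3, 4, 5, 6, 7, 8}, so each is used; only G can be 3, hence G = 3.
The 7 still-open variables together cover exactly {1, 2, 4, 5, 6, 7, 8} — 7 values for 7 variables — and 7 appears only in A's list, so A = 7.
The 6 still-open variables together cover exactly {1, 2, 4, 5, 6, 8} — 6 values for 6 variables — and 2 appears only in D's list, so D = 2.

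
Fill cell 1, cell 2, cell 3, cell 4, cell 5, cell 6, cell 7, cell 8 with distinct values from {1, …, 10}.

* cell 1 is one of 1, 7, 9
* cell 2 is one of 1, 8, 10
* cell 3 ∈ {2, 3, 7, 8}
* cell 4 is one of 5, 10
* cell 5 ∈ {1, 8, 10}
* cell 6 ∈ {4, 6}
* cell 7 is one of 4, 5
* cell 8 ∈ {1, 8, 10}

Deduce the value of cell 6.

cell 2, cell 5, cell 8 share exactly the 3 values {1, 8, 10}; by pigeonhole those values go to them, so strike 1, 8, 10 from cell 1, cell 3, cell 4.
cell 4 must be 5 (only option left). Remove 5 from cell 7.
cell 7 must be 4 (only option left). So cell 6 can't be 4.
So cell 6 = 6.

6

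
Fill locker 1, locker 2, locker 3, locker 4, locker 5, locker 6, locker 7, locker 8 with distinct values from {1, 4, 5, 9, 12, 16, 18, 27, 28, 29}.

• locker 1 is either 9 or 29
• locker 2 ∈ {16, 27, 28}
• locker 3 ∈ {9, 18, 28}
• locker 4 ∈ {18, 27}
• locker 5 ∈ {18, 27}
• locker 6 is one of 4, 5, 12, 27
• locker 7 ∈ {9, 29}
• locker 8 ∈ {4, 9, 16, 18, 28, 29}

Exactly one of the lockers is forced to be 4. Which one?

locker 8

The 2 variables locker 1 and locker 7 are confined to {9, 29}, which locks those values in; drop them from locker 3, locker 8.
locker 4 and locker 5 share exactly the 2 values {18, 27}; by pigeonhole those values go to them, so strike 18, 27 from locker 2, locker 3, locker 6, locker 8.
locker 3 has just one choice, so locker 3 = 28. Eliminate 28 elsewhere: locker 2, locker 8.
locker 2's domain is down to {16}, so locker 2 = 16. So locker 8 can't be 16.
So 4 goes to locker 8.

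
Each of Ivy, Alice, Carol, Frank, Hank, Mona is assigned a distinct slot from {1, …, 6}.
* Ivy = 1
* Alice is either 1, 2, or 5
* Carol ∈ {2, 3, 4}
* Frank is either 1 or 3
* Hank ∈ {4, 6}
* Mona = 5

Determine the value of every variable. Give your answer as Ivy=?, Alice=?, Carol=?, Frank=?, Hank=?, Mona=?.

Ivy has just one choice, so Ivy = 1. Remove 1 from Alice, Frank.
Frank has just one choice, so Frank = 3. Remove 3 from Carol.
Mona must be 5 (only option left). Strike 5 from Alice.
That leaves Alice = 2. Strike 2 from Carol.
Carol has just one choice, so Carol = 4. Eliminate 4 elsewhere: Hank.
That leaves Hank = 6.

Ivy=1, Alice=2, Carol=4, Frank=3, Hank=6, Mona=5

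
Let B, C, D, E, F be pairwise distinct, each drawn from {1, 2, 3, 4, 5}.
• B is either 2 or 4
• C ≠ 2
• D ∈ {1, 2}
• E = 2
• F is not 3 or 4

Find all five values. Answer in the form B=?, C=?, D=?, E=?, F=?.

E has just one choice, so E = 2. Strike 2 from B, D, F.
That leaves B = 4. Remove 4 from C.
D's domain is down to {1}, so D = 1. Strike 1 from C, F.
F's domain is down to {5}, so F = 5. Eliminate 5 elsewhere: C.
C has just one choice, so C = 3.

B=4, C=3, D=1, E=2, F=5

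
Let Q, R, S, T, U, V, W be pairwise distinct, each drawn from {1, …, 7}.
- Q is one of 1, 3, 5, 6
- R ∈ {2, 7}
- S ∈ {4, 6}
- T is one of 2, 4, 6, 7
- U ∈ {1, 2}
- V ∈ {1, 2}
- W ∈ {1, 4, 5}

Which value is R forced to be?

The 7 variables draw from only 7 values {1, 2, 3, 4, 5, 6, 7}, so each is used; only Q can be 3, hence Q = 3.
The 6 still-open variables draw from only 6 values {1, 2, 4, 5, 6, 7}, so each is used; only W can be 5, hence W = 5.
The 2 variables U and V are confined to {1, 2}, which locks those values in; drop them from R, T.
So R = 7.

7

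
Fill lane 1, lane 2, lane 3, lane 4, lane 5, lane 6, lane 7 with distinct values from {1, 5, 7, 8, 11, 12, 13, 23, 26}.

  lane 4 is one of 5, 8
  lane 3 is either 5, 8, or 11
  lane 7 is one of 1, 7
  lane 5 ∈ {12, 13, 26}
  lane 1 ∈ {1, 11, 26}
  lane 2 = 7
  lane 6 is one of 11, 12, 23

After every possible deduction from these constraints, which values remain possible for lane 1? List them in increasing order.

11, 26

lane 2 must be 7 (only option left). Strike 7 from lane 7.
lane 7 has just one choice, so lane 7 = 1. Remove 1 from lane 1.
No further eliminations apply; lane 1 can still be any of 11, 26.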